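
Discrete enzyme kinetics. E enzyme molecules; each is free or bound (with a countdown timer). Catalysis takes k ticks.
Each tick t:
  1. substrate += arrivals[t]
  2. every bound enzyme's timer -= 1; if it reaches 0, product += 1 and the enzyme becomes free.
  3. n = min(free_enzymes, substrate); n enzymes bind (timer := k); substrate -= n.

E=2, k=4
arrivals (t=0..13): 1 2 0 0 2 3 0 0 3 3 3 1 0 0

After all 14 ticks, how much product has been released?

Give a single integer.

t=0: arr=1 -> substrate=0 bound=1 product=0
t=1: arr=2 -> substrate=1 bound=2 product=0
t=2: arr=0 -> substrate=1 bound=2 product=0
t=3: arr=0 -> substrate=1 bound=2 product=0
t=4: arr=2 -> substrate=2 bound=2 product=1
t=5: arr=3 -> substrate=4 bound=2 product=2
t=6: arr=0 -> substrate=4 bound=2 product=2
t=7: arr=0 -> substrate=4 bound=2 product=2
t=8: arr=3 -> substrate=6 bound=2 product=3
t=9: arr=3 -> substrate=8 bound=2 product=4
t=10: arr=3 -> substrate=11 bound=2 product=4
t=11: arr=1 -> substrate=12 bound=2 product=4
t=12: arr=0 -> substrate=11 bound=2 product=5
t=13: arr=0 -> substrate=10 bound=2 product=6

Answer: 6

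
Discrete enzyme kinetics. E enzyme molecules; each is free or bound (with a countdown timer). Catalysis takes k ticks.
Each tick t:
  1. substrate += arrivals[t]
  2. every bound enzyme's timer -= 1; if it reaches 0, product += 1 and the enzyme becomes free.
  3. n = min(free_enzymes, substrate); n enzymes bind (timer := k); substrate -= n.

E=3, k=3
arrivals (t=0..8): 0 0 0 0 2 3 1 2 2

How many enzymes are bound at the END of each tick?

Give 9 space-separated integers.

Answer: 0 0 0 0 2 3 3 3 3

Derivation:
t=0: arr=0 -> substrate=0 bound=0 product=0
t=1: arr=0 -> substrate=0 bound=0 product=0
t=2: arr=0 -> substrate=0 bound=0 product=0
t=3: arr=0 -> substrate=0 bound=0 product=0
t=4: arr=2 -> substrate=0 bound=2 product=0
t=5: arr=3 -> substrate=2 bound=3 product=0
t=6: arr=1 -> substrate=3 bound=3 product=0
t=7: arr=2 -> substrate=3 bound=3 product=2
t=8: arr=2 -> substrate=4 bound=3 product=3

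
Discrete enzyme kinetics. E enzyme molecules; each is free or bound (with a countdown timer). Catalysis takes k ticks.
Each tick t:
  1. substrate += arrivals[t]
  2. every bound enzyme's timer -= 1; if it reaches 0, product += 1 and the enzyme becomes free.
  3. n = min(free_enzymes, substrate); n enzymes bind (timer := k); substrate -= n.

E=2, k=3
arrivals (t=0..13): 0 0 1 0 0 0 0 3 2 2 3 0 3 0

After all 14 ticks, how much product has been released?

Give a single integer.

t=0: arr=0 -> substrate=0 bound=0 product=0
t=1: arr=0 -> substrate=0 bound=0 product=0
t=2: arr=1 -> substrate=0 bound=1 product=0
t=3: arr=0 -> substrate=0 bound=1 product=0
t=4: arr=0 -> substrate=0 bound=1 product=0
t=5: arr=0 -> substrate=0 bound=0 product=1
t=6: arr=0 -> substrate=0 bound=0 product=1
t=7: arr=3 -> substrate=1 bound=2 product=1
t=8: arr=2 -> substrate=3 bound=2 product=1
t=9: arr=2 -> substrate=5 bound=2 product=1
t=10: arr=3 -> substrate=6 bound=2 product=3
t=11: arr=0 -> substrate=6 bound=2 product=3
t=12: arr=3 -> substrate=9 bound=2 product=3
t=13: arr=0 -> substrate=7 bound=2 product=5

Answer: 5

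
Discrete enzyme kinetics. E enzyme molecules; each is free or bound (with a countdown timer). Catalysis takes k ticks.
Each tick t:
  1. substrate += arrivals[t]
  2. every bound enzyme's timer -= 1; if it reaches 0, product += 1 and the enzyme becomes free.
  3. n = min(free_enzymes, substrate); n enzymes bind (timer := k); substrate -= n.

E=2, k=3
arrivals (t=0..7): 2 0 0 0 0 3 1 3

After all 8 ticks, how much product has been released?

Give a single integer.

t=0: arr=2 -> substrate=0 bound=2 product=0
t=1: arr=0 -> substrate=0 bound=2 product=0
t=2: arr=0 -> substrate=0 bound=2 product=0
t=3: arr=0 -> substrate=0 bound=0 product=2
t=4: arr=0 -> substrate=0 bound=0 product=2
t=5: arr=3 -> substrate=1 bound=2 product=2
t=6: arr=1 -> substrate=2 bound=2 product=2
t=7: arr=3 -> substrate=5 bound=2 product=2

Answer: 2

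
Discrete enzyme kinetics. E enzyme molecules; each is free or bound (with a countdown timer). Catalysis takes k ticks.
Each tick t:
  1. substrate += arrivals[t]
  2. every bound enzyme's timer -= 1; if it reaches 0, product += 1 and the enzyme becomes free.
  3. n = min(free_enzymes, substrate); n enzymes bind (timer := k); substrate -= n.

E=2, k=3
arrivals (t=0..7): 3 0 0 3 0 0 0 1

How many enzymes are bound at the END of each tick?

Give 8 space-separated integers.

t=0: arr=3 -> substrate=1 bound=2 product=0
t=1: arr=0 -> substrate=1 bound=2 product=0
t=2: arr=0 -> substrate=1 bound=2 product=0
t=3: arr=3 -> substrate=2 bound=2 product=2
t=4: arr=0 -> substrate=2 bound=2 product=2
t=5: arr=0 -> substrate=2 bound=2 product=2
t=6: arr=0 -> substrate=0 bound=2 product=4
t=7: arr=1 -> substrate=1 bound=2 product=4

Answer: 2 2 2 2 2 2 2 2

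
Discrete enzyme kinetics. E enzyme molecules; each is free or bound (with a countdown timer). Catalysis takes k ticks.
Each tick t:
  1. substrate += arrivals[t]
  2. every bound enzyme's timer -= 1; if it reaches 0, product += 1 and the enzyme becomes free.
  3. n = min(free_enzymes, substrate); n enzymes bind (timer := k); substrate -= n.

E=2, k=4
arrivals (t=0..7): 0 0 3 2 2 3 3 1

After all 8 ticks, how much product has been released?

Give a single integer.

t=0: arr=0 -> substrate=0 bound=0 product=0
t=1: arr=0 -> substrate=0 bound=0 product=0
t=2: arr=3 -> substrate=1 bound=2 product=0
t=3: arr=2 -> substrate=3 bound=2 product=0
t=4: arr=2 -> substrate=5 bound=2 product=0
t=5: arr=3 -> substrate=8 bound=2 product=0
t=6: arr=3 -> substrate=9 bound=2 product=2
t=7: arr=1 -> substrate=10 bound=2 product=2

Answer: 2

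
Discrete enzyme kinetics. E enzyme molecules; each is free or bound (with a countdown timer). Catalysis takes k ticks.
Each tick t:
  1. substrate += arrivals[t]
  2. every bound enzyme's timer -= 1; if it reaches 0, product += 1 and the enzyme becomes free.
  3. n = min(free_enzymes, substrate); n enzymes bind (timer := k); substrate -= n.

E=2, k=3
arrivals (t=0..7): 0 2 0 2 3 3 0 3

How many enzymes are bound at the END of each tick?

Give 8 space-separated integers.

Answer: 0 2 2 2 2 2 2 2

Derivation:
t=0: arr=0 -> substrate=0 bound=0 product=0
t=1: arr=2 -> substrate=0 bound=2 product=0
t=2: arr=0 -> substrate=0 bound=2 product=0
t=3: arr=2 -> substrate=2 bound=2 product=0
t=4: arr=3 -> substrate=3 bound=2 product=2
t=5: arr=3 -> substrate=6 bound=2 product=2
t=6: arr=0 -> substrate=6 bound=2 product=2
t=7: arr=3 -> substrate=7 bound=2 product=4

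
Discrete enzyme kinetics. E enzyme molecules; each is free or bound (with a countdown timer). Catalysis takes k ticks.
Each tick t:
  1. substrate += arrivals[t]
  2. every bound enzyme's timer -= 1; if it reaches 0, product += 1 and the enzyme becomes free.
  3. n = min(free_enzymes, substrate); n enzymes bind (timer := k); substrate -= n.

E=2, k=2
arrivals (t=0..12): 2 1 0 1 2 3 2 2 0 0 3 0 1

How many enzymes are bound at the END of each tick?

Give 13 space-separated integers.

Answer: 2 2 1 2 2 2 2 2 2 2 2 2 2

Derivation:
t=0: arr=2 -> substrate=0 bound=2 product=0
t=1: arr=1 -> substrate=1 bound=2 product=0
t=2: arr=0 -> substrate=0 bound=1 product=2
t=3: arr=1 -> substrate=0 bound=2 product=2
t=4: arr=2 -> substrate=1 bound=2 product=3
t=5: arr=3 -> substrate=3 bound=2 product=4
t=6: arr=2 -> substrate=4 bound=2 product=5
t=7: arr=2 -> substrate=5 bound=2 product=6
t=8: arr=0 -> substrate=4 bound=2 product=7
t=9: arr=0 -> substrate=3 bound=2 product=8
t=10: arr=3 -> substrate=5 bound=2 product=9
t=11: arr=0 -> substrate=4 bound=2 product=10
t=12: arr=1 -> substrate=4 bound=2 product=11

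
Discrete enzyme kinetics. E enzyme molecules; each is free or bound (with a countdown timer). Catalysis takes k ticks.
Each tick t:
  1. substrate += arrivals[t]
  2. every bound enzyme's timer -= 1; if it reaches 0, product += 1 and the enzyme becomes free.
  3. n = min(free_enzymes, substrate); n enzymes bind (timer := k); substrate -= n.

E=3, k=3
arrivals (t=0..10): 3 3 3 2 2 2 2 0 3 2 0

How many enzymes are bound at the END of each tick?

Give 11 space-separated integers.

t=0: arr=3 -> substrate=0 bound=3 product=0
t=1: arr=3 -> substrate=3 bound=3 product=0
t=2: arr=3 -> substrate=6 bound=3 product=0
t=3: arr=2 -> substrate=5 bound=3 product=3
t=4: arr=2 -> substrate=7 bound=3 product=3
t=5: arr=2 -> substrate=9 bound=3 product=3
t=6: arr=2 -> substrate=8 bound=3 product=6
t=7: arr=0 -> substrate=8 bound=3 product=6
t=8: arr=3 -> substrate=11 bound=3 product=6
t=9: arr=2 -> substrate=10 bound=3 product=9
t=10: arr=0 -> substrate=10 bound=3 product=9

Answer: 3 3 3 3 3 3 3 3 3 3 3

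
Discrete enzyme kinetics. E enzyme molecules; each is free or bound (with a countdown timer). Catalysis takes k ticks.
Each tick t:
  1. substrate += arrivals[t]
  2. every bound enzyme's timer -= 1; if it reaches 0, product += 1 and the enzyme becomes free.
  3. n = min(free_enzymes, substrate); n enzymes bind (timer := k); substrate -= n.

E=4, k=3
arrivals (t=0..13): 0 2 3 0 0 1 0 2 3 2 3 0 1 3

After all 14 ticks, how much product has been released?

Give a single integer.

t=0: arr=0 -> substrate=0 bound=0 product=0
t=1: arr=2 -> substrate=0 bound=2 product=0
t=2: arr=3 -> substrate=1 bound=4 product=0
t=3: arr=0 -> substrate=1 bound=4 product=0
t=4: arr=0 -> substrate=0 bound=3 product=2
t=5: arr=1 -> substrate=0 bound=2 product=4
t=6: arr=0 -> substrate=0 bound=2 product=4
t=7: arr=2 -> substrate=0 bound=3 product=5
t=8: arr=3 -> substrate=1 bound=4 product=6
t=9: arr=2 -> substrate=3 bound=4 product=6
t=10: arr=3 -> substrate=4 bound=4 product=8
t=11: arr=0 -> substrate=2 bound=4 product=10
t=12: arr=1 -> substrate=3 bound=4 product=10
t=13: arr=3 -> substrate=4 bound=4 product=12

Answer: 12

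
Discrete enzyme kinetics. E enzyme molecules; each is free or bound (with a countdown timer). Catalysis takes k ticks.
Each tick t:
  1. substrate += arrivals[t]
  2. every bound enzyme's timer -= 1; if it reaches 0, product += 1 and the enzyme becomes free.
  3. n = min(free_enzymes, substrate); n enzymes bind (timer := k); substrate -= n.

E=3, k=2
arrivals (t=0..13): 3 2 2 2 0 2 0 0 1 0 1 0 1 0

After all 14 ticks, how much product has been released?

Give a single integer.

Answer: 13

Derivation:
t=0: arr=3 -> substrate=0 bound=3 product=0
t=1: arr=2 -> substrate=2 bound=3 product=0
t=2: arr=2 -> substrate=1 bound=3 product=3
t=3: arr=2 -> substrate=3 bound=3 product=3
t=4: arr=0 -> substrate=0 bound=3 product=6
t=5: arr=2 -> substrate=2 bound=3 product=6
t=6: arr=0 -> substrate=0 bound=2 product=9
t=7: arr=0 -> substrate=0 bound=2 product=9
t=8: arr=1 -> substrate=0 bound=1 product=11
t=9: arr=0 -> substrate=0 bound=1 product=11
t=10: arr=1 -> substrate=0 bound=1 product=12
t=11: arr=0 -> substrate=0 bound=1 product=12
t=12: arr=1 -> substrate=0 bound=1 product=13
t=13: arr=0 -> substrate=0 bound=1 product=13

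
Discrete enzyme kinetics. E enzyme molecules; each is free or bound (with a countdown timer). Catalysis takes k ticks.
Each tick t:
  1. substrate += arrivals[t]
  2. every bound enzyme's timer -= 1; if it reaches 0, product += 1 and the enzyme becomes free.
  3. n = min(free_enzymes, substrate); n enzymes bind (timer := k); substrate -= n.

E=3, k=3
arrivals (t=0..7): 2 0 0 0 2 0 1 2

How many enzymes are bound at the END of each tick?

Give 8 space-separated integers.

Answer: 2 2 2 0 2 2 3 3

Derivation:
t=0: arr=2 -> substrate=0 bound=2 product=0
t=1: arr=0 -> substrate=0 bound=2 product=0
t=2: arr=0 -> substrate=0 bound=2 product=0
t=3: arr=0 -> substrate=0 bound=0 product=2
t=4: arr=2 -> substrate=0 bound=2 product=2
t=5: arr=0 -> substrate=0 bound=2 product=2
t=6: arr=1 -> substrate=0 bound=3 product=2
t=7: arr=2 -> substrate=0 bound=3 product=4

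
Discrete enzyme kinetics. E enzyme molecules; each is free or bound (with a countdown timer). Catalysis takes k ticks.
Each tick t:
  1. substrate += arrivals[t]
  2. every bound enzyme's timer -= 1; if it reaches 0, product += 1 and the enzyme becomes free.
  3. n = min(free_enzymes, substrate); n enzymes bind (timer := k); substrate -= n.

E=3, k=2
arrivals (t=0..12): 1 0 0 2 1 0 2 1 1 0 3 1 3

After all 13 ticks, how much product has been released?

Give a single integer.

Answer: 11

Derivation:
t=0: arr=1 -> substrate=0 bound=1 product=0
t=1: arr=0 -> substrate=0 bound=1 product=0
t=2: arr=0 -> substrate=0 bound=0 product=1
t=3: arr=2 -> substrate=0 bound=2 product=1
t=4: arr=1 -> substrate=0 bound=3 product=1
t=5: arr=0 -> substrate=0 bound=1 product=3
t=6: arr=2 -> substrate=0 bound=2 product=4
t=7: arr=1 -> substrate=0 bound=3 product=4
t=8: arr=1 -> substrate=0 bound=2 product=6
t=9: arr=0 -> substrate=0 bound=1 product=7
t=10: arr=3 -> substrate=0 bound=3 product=8
t=11: arr=1 -> substrate=1 bound=3 product=8
t=12: arr=3 -> substrate=1 bound=3 product=11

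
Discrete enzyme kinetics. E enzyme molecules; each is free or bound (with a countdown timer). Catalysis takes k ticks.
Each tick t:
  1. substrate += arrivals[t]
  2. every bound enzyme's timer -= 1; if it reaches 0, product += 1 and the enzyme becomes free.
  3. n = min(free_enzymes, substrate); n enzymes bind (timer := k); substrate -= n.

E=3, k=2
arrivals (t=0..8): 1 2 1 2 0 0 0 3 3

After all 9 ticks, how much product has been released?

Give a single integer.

Answer: 6

Derivation:
t=0: arr=1 -> substrate=0 bound=1 product=0
t=1: arr=2 -> substrate=0 bound=3 product=0
t=2: arr=1 -> substrate=0 bound=3 product=1
t=3: arr=2 -> substrate=0 bound=3 product=3
t=4: arr=0 -> substrate=0 bound=2 product=4
t=5: arr=0 -> substrate=0 bound=0 product=6
t=6: arr=0 -> substrate=0 bound=0 product=6
t=7: arr=3 -> substrate=0 bound=3 product=6
t=8: arr=3 -> substrate=3 bound=3 product=6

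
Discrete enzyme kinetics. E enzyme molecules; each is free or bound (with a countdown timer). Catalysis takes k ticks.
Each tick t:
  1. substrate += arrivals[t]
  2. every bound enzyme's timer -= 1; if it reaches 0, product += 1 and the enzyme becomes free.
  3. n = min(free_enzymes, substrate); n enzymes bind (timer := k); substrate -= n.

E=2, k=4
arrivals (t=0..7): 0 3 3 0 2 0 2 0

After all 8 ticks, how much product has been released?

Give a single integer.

t=0: arr=0 -> substrate=0 bound=0 product=0
t=1: arr=3 -> substrate=1 bound=2 product=0
t=2: arr=3 -> substrate=4 bound=2 product=0
t=3: arr=0 -> substrate=4 bound=2 product=0
t=4: arr=2 -> substrate=6 bound=2 product=0
t=5: arr=0 -> substrate=4 bound=2 product=2
t=6: arr=2 -> substrate=6 bound=2 product=2
t=7: arr=0 -> substrate=6 bound=2 product=2

Answer: 2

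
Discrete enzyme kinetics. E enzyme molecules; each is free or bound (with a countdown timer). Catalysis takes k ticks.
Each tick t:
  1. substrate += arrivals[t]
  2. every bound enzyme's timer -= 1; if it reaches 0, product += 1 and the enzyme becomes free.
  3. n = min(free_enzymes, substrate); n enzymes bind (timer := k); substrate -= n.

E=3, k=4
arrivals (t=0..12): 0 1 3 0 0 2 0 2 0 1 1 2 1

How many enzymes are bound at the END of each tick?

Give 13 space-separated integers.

Answer: 0 1 3 3 3 3 3 3 3 3 3 3 3

Derivation:
t=0: arr=0 -> substrate=0 bound=0 product=0
t=1: arr=1 -> substrate=0 bound=1 product=0
t=2: arr=3 -> substrate=1 bound=3 product=0
t=3: arr=0 -> substrate=1 bound=3 product=0
t=4: arr=0 -> substrate=1 bound=3 product=0
t=5: arr=2 -> substrate=2 bound=3 product=1
t=6: arr=0 -> substrate=0 bound=3 product=3
t=7: arr=2 -> substrate=2 bound=3 product=3
t=8: arr=0 -> substrate=2 bound=3 product=3
t=9: arr=1 -> substrate=2 bound=3 product=4
t=10: arr=1 -> substrate=1 bound=3 product=6
t=11: arr=2 -> substrate=3 bound=3 product=6
t=12: arr=1 -> substrate=4 bound=3 product=6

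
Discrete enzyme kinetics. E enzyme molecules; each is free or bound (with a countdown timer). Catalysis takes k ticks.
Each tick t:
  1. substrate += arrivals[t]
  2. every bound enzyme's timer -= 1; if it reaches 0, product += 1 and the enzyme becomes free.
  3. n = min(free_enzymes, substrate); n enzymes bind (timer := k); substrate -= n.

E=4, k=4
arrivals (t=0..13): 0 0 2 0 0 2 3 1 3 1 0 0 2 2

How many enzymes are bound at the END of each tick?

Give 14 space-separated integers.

Answer: 0 0 2 2 2 4 4 4 4 4 4 4 4 4

Derivation:
t=0: arr=0 -> substrate=0 bound=0 product=0
t=1: arr=0 -> substrate=0 bound=0 product=0
t=2: arr=2 -> substrate=0 bound=2 product=0
t=3: arr=0 -> substrate=0 bound=2 product=0
t=4: arr=0 -> substrate=0 bound=2 product=0
t=5: arr=2 -> substrate=0 bound=4 product=0
t=6: arr=3 -> substrate=1 bound=4 product=2
t=7: arr=1 -> substrate=2 bound=4 product=2
t=8: arr=3 -> substrate=5 bound=4 product=2
t=9: arr=1 -> substrate=4 bound=4 product=4
t=10: arr=0 -> substrate=2 bound=4 product=6
t=11: arr=0 -> substrate=2 bound=4 product=6
t=12: arr=2 -> substrate=4 bound=4 product=6
t=13: arr=2 -> substrate=4 bound=4 product=8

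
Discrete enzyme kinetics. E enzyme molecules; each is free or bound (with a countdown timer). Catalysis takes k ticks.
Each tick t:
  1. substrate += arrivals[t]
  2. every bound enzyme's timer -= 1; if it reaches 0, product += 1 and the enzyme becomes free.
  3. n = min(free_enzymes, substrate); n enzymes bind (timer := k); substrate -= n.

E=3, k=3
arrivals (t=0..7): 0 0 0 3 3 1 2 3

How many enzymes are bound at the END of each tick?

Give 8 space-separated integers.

t=0: arr=0 -> substrate=0 bound=0 product=0
t=1: arr=0 -> substrate=0 bound=0 product=0
t=2: arr=0 -> substrate=0 bound=0 product=0
t=3: arr=3 -> substrate=0 bound=3 product=0
t=4: arr=3 -> substrate=3 bound=3 product=0
t=5: arr=1 -> substrate=4 bound=3 product=0
t=6: arr=2 -> substrate=3 bound=3 product=3
t=7: arr=3 -> substrate=6 bound=3 product=3

Answer: 0 0 0 3 3 3 3 3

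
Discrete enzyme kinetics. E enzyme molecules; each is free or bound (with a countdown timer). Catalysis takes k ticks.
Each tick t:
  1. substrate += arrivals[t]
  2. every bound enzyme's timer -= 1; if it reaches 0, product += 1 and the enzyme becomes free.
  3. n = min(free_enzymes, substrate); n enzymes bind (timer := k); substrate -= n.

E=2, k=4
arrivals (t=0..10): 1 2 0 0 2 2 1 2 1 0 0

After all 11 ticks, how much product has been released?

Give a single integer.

t=0: arr=1 -> substrate=0 bound=1 product=0
t=1: arr=2 -> substrate=1 bound=2 product=0
t=2: arr=0 -> substrate=1 bound=2 product=0
t=3: arr=0 -> substrate=1 bound=2 product=0
t=4: arr=2 -> substrate=2 bound=2 product=1
t=5: arr=2 -> substrate=3 bound=2 product=2
t=6: arr=1 -> substrate=4 bound=2 product=2
t=7: arr=2 -> substrate=6 bound=2 product=2
t=8: arr=1 -> substrate=6 bound=2 product=3
t=9: arr=0 -> substrate=5 bound=2 product=4
t=10: arr=0 -> substrate=5 bound=2 product=4

Answer: 4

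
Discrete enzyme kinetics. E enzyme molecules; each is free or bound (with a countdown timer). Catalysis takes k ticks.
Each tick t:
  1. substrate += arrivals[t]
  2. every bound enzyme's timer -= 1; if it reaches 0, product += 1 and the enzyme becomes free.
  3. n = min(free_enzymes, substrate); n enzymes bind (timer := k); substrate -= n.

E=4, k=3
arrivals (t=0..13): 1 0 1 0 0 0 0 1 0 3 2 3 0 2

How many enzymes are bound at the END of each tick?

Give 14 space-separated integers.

Answer: 1 1 2 1 1 0 0 1 1 4 4 4 4 4

Derivation:
t=0: arr=1 -> substrate=0 bound=1 product=0
t=1: arr=0 -> substrate=0 bound=1 product=0
t=2: arr=1 -> substrate=0 bound=2 product=0
t=3: arr=0 -> substrate=0 bound=1 product=1
t=4: arr=0 -> substrate=0 bound=1 product=1
t=5: arr=0 -> substrate=0 bound=0 product=2
t=6: arr=0 -> substrate=0 bound=0 product=2
t=7: arr=1 -> substrate=0 bound=1 product=2
t=8: arr=0 -> substrate=0 bound=1 product=2
t=9: arr=3 -> substrate=0 bound=4 product=2
t=10: arr=2 -> substrate=1 bound=4 product=3
t=11: arr=3 -> substrate=4 bound=4 product=3
t=12: arr=0 -> substrate=1 bound=4 product=6
t=13: arr=2 -> substrate=2 bound=4 product=7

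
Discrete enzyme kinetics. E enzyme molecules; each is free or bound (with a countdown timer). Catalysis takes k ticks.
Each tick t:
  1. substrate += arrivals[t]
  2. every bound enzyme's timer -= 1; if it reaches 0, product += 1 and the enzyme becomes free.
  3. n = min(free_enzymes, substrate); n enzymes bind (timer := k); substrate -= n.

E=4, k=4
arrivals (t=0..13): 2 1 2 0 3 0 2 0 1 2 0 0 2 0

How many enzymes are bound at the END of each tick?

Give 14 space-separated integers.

Answer: 2 3 4 4 4 4 4 4 4 4 4 4 4 4

Derivation:
t=0: arr=2 -> substrate=0 bound=2 product=0
t=1: arr=1 -> substrate=0 bound=3 product=0
t=2: arr=2 -> substrate=1 bound=4 product=0
t=3: arr=0 -> substrate=1 bound=4 product=0
t=4: arr=3 -> substrate=2 bound=4 product=2
t=5: arr=0 -> substrate=1 bound=4 product=3
t=6: arr=2 -> substrate=2 bound=4 product=4
t=7: arr=0 -> substrate=2 bound=4 product=4
t=8: arr=1 -> substrate=1 bound=4 product=6
t=9: arr=2 -> substrate=2 bound=4 product=7
t=10: arr=0 -> substrate=1 bound=4 product=8
t=11: arr=0 -> substrate=1 bound=4 product=8
t=12: arr=2 -> substrate=1 bound=4 product=10
t=13: arr=0 -> substrate=0 bound=4 product=11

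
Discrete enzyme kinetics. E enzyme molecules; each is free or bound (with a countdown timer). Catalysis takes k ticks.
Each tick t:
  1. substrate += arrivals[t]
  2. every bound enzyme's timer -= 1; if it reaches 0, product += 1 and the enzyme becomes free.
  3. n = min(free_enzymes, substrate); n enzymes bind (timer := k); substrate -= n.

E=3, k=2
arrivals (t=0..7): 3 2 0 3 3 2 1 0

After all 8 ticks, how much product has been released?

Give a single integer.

Answer: 9

Derivation:
t=0: arr=3 -> substrate=0 bound=3 product=0
t=1: arr=2 -> substrate=2 bound=3 product=0
t=2: arr=0 -> substrate=0 bound=2 product=3
t=3: arr=3 -> substrate=2 bound=3 product=3
t=4: arr=3 -> substrate=3 bound=3 product=5
t=5: arr=2 -> substrate=4 bound=3 product=6
t=6: arr=1 -> substrate=3 bound=3 product=8
t=7: arr=0 -> substrate=2 bound=3 product=9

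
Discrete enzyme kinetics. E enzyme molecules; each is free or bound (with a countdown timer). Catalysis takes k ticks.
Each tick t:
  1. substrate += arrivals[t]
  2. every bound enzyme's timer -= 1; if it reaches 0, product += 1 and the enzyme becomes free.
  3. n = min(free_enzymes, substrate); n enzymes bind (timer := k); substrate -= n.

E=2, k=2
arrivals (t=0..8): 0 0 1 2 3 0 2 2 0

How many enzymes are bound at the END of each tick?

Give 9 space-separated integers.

t=0: arr=0 -> substrate=0 bound=0 product=0
t=1: arr=0 -> substrate=0 bound=0 product=0
t=2: arr=1 -> substrate=0 bound=1 product=0
t=3: arr=2 -> substrate=1 bound=2 product=0
t=4: arr=3 -> substrate=3 bound=2 product=1
t=5: arr=0 -> substrate=2 bound=2 product=2
t=6: arr=2 -> substrate=3 bound=2 product=3
t=7: arr=2 -> substrate=4 bound=2 product=4
t=8: arr=0 -> substrate=3 bound=2 product=5

Answer: 0 0 1 2 2 2 2 2 2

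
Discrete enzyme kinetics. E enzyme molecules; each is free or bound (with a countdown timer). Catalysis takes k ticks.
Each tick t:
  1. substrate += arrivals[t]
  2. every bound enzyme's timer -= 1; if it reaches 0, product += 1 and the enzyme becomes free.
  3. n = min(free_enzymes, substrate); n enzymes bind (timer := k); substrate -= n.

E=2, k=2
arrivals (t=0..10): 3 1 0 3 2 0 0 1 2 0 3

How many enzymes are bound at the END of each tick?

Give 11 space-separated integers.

Answer: 2 2 2 2 2 2 2 2 2 2 2

Derivation:
t=0: arr=3 -> substrate=1 bound=2 product=0
t=1: arr=1 -> substrate=2 bound=2 product=0
t=2: arr=0 -> substrate=0 bound=2 product=2
t=3: arr=3 -> substrate=3 bound=2 product=2
t=4: arr=2 -> substrate=3 bound=2 product=4
t=5: arr=0 -> substrate=3 bound=2 product=4
t=6: arr=0 -> substrate=1 bound=2 product=6
t=7: arr=1 -> substrate=2 bound=2 product=6
t=8: arr=2 -> substrate=2 bound=2 product=8
t=9: arr=0 -> substrate=2 bound=2 product=8
t=10: arr=3 -> substrate=3 bound=2 product=10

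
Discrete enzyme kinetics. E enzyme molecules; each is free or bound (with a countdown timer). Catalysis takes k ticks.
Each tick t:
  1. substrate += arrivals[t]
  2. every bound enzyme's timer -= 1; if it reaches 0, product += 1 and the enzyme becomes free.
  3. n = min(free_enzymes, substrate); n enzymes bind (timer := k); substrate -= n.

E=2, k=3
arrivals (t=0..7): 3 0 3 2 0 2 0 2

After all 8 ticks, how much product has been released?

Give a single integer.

Answer: 4

Derivation:
t=0: arr=3 -> substrate=1 bound=2 product=0
t=1: arr=0 -> substrate=1 bound=2 product=0
t=2: arr=3 -> substrate=4 bound=2 product=0
t=3: arr=2 -> substrate=4 bound=2 product=2
t=4: arr=0 -> substrate=4 bound=2 product=2
t=5: arr=2 -> substrate=6 bound=2 product=2
t=6: arr=0 -> substrate=4 bound=2 product=4
t=7: arr=2 -> substrate=6 bound=2 product=4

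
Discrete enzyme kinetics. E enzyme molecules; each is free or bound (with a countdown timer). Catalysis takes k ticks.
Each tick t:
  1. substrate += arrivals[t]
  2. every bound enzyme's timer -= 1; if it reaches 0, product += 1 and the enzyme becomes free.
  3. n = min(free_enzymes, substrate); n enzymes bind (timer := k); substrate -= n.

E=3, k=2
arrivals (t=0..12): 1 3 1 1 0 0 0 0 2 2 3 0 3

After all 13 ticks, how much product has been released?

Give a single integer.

t=0: arr=1 -> substrate=0 bound=1 product=0
t=1: arr=3 -> substrate=1 bound=3 product=0
t=2: arr=1 -> substrate=1 bound=3 product=1
t=3: arr=1 -> substrate=0 bound=3 product=3
t=4: arr=0 -> substrate=0 bound=2 product=4
t=5: arr=0 -> substrate=0 bound=0 product=6
t=6: arr=0 -> substrate=0 bound=0 product=6
t=7: arr=0 -> substrate=0 bound=0 product=6
t=8: arr=2 -> substrate=0 bound=2 product=6
t=9: arr=2 -> substrate=1 bound=3 product=6
t=10: arr=3 -> substrate=2 bound=3 product=8
t=11: arr=0 -> substrate=1 bound=3 product=9
t=12: arr=3 -> substrate=2 bound=3 product=11

Answer: 11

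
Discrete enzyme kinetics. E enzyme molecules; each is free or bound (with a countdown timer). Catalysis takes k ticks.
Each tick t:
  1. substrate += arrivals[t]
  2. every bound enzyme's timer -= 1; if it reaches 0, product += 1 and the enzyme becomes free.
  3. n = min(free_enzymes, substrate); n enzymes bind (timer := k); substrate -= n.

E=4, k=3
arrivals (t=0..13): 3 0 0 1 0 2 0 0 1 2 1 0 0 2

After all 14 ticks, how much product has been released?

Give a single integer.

Answer: 10

Derivation:
t=0: arr=3 -> substrate=0 bound=3 product=0
t=1: arr=0 -> substrate=0 bound=3 product=0
t=2: arr=0 -> substrate=0 bound=3 product=0
t=3: arr=1 -> substrate=0 bound=1 product=3
t=4: arr=0 -> substrate=0 bound=1 product=3
t=5: arr=2 -> substrate=0 bound=3 product=3
t=6: arr=0 -> substrate=0 bound=2 product=4
t=7: arr=0 -> substrate=0 bound=2 product=4
t=8: arr=1 -> substrate=0 bound=1 product=6
t=9: arr=2 -> substrate=0 bound=3 product=6
t=10: arr=1 -> substrate=0 bound=4 product=6
t=11: arr=0 -> substrate=0 bound=3 product=7
t=12: arr=0 -> substrate=0 bound=1 product=9
t=13: arr=2 -> substrate=0 bound=2 product=10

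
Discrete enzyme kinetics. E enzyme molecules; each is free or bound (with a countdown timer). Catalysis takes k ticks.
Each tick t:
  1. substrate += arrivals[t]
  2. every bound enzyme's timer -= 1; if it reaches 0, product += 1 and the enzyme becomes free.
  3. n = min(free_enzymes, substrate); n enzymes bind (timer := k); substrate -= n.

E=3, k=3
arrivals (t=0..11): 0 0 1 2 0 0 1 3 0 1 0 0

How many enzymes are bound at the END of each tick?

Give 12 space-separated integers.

Answer: 0 0 1 3 3 2 1 3 3 3 2 2

Derivation:
t=0: arr=0 -> substrate=0 bound=0 product=0
t=1: arr=0 -> substrate=0 bound=0 product=0
t=2: arr=1 -> substrate=0 bound=1 product=0
t=3: arr=2 -> substrate=0 bound=3 product=0
t=4: arr=0 -> substrate=0 bound=3 product=0
t=5: arr=0 -> substrate=0 bound=2 product=1
t=6: arr=1 -> substrate=0 bound=1 product=3
t=7: arr=3 -> substrate=1 bound=3 product=3
t=8: arr=0 -> substrate=1 bound=3 product=3
t=9: arr=1 -> substrate=1 bound=3 product=4
t=10: arr=0 -> substrate=0 bound=2 product=6
t=11: arr=0 -> substrate=0 bound=2 product=6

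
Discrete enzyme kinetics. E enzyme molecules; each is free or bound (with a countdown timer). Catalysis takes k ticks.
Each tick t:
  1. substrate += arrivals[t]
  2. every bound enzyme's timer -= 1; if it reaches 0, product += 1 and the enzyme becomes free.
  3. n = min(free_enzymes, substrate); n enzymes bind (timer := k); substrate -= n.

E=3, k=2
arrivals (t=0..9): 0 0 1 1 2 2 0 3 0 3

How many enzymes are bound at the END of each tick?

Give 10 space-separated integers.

t=0: arr=0 -> substrate=0 bound=0 product=0
t=1: arr=0 -> substrate=0 bound=0 product=0
t=2: arr=1 -> substrate=0 bound=1 product=0
t=3: arr=1 -> substrate=0 bound=2 product=0
t=4: arr=2 -> substrate=0 bound=3 product=1
t=5: arr=2 -> substrate=1 bound=3 product=2
t=6: arr=0 -> substrate=0 bound=2 product=4
t=7: arr=3 -> substrate=1 bound=3 product=5
t=8: arr=0 -> substrate=0 bound=3 product=6
t=9: arr=3 -> substrate=1 bound=3 product=8

Answer: 0 0 1 2 3 3 2 3 3 3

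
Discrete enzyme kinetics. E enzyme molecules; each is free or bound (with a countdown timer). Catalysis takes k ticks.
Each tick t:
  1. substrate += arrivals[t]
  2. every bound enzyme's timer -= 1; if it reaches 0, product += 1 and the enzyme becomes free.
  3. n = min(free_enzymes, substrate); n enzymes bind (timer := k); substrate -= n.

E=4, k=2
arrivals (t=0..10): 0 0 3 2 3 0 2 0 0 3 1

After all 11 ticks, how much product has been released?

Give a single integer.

t=0: arr=0 -> substrate=0 bound=0 product=0
t=1: arr=0 -> substrate=0 bound=0 product=0
t=2: arr=3 -> substrate=0 bound=3 product=0
t=3: arr=2 -> substrate=1 bound=4 product=0
t=4: arr=3 -> substrate=1 bound=4 product=3
t=5: arr=0 -> substrate=0 bound=4 product=4
t=6: arr=2 -> substrate=0 bound=3 product=7
t=7: arr=0 -> substrate=0 bound=2 product=8
t=8: arr=0 -> substrate=0 bound=0 product=10
t=9: arr=3 -> substrate=0 bound=3 product=10
t=10: arr=1 -> substrate=0 bound=4 product=10

Answer: 10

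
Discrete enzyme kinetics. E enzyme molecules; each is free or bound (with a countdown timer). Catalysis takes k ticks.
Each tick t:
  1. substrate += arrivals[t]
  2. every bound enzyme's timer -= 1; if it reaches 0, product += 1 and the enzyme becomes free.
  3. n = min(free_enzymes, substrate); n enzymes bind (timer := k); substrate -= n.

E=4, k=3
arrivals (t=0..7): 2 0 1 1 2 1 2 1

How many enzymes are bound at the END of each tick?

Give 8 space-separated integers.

t=0: arr=2 -> substrate=0 bound=2 product=0
t=1: arr=0 -> substrate=0 bound=2 product=0
t=2: arr=1 -> substrate=0 bound=3 product=0
t=3: arr=1 -> substrate=0 bound=2 product=2
t=4: arr=2 -> substrate=0 bound=4 product=2
t=5: arr=1 -> substrate=0 bound=4 product=3
t=6: arr=2 -> substrate=1 bound=4 product=4
t=7: arr=1 -> substrate=0 bound=4 product=6

Answer: 2 2 3 2 4 4 4 4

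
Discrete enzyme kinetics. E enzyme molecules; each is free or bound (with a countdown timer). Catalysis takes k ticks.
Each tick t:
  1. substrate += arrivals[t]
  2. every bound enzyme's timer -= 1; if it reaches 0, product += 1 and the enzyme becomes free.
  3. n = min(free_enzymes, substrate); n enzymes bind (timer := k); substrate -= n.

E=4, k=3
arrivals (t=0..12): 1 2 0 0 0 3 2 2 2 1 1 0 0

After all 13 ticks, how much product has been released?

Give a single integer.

t=0: arr=1 -> substrate=0 bound=1 product=0
t=1: arr=2 -> substrate=0 bound=3 product=0
t=2: arr=0 -> substrate=0 bound=3 product=0
t=3: arr=0 -> substrate=0 bound=2 product=1
t=4: arr=0 -> substrate=0 bound=0 product=3
t=5: arr=3 -> substrate=0 bound=3 product=3
t=6: arr=2 -> substrate=1 bound=4 product=3
t=7: arr=2 -> substrate=3 bound=4 product=3
t=8: arr=2 -> substrate=2 bound=4 product=6
t=9: arr=1 -> substrate=2 bound=4 product=7
t=10: arr=1 -> substrate=3 bound=4 product=7
t=11: arr=0 -> substrate=0 bound=4 product=10
t=12: arr=0 -> substrate=0 bound=3 product=11

Answer: 11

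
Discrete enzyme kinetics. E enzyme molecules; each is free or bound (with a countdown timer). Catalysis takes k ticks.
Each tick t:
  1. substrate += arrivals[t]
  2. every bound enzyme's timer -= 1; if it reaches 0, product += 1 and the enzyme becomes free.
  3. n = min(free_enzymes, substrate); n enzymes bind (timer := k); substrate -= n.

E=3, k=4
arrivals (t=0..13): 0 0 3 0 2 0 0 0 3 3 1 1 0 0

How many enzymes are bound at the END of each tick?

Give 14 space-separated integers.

t=0: arr=0 -> substrate=0 bound=0 product=0
t=1: arr=0 -> substrate=0 bound=0 product=0
t=2: arr=3 -> substrate=0 bound=3 product=0
t=3: arr=0 -> substrate=0 bound=3 product=0
t=4: arr=2 -> substrate=2 bound=3 product=0
t=5: arr=0 -> substrate=2 bound=3 product=0
t=6: arr=0 -> substrate=0 bound=2 product=3
t=7: arr=0 -> substrate=0 bound=2 product=3
t=8: arr=3 -> substrate=2 bound=3 product=3
t=9: arr=3 -> substrate=5 bound=3 product=3
t=10: arr=1 -> substrate=4 bound=3 product=5
t=11: arr=1 -> substrate=5 bound=3 product=5
t=12: arr=0 -> substrate=4 bound=3 product=6
t=13: arr=0 -> substrate=4 bound=3 product=6

Answer: 0 0 3 3 3 3 2 2 3 3 3 3 3 3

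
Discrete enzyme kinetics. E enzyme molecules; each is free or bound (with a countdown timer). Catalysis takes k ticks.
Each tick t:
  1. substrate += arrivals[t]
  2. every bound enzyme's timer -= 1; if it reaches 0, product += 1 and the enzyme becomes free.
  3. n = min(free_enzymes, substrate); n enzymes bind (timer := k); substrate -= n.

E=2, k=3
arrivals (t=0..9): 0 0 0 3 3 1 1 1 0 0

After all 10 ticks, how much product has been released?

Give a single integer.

t=0: arr=0 -> substrate=0 bound=0 product=0
t=1: arr=0 -> substrate=0 bound=0 product=0
t=2: arr=0 -> substrate=0 bound=0 product=0
t=3: arr=3 -> substrate=1 bound=2 product=0
t=4: arr=3 -> substrate=4 bound=2 product=0
t=5: arr=1 -> substrate=5 bound=2 product=0
t=6: arr=1 -> substrate=4 bound=2 product=2
t=7: arr=1 -> substrate=5 bound=2 product=2
t=8: arr=0 -> substrate=5 bound=2 product=2
t=9: arr=0 -> substrate=3 bound=2 product=4

Answer: 4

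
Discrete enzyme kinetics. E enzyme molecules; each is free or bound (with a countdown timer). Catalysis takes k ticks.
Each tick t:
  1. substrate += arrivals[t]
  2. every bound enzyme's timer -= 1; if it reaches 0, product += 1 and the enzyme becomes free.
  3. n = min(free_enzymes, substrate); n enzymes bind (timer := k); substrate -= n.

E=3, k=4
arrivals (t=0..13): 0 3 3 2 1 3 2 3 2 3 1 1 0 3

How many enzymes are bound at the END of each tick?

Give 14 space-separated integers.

t=0: arr=0 -> substrate=0 bound=0 product=0
t=1: arr=3 -> substrate=0 bound=3 product=0
t=2: arr=3 -> substrate=3 bound=3 product=0
t=3: arr=2 -> substrate=5 bound=3 product=0
t=4: arr=1 -> substrate=6 bound=3 product=0
t=5: arr=3 -> substrate=6 bound=3 product=3
t=6: arr=2 -> substrate=8 bound=3 product=3
t=7: arr=3 -> substrate=11 bound=3 product=3
t=8: arr=2 -> substrate=13 bound=3 product=3
t=9: arr=3 -> substrate=13 bound=3 product=6
t=10: arr=1 -> substrate=14 bound=3 product=6
t=11: arr=1 -> substrate=15 bound=3 product=6
t=12: arr=0 -> substrate=15 bound=3 product=6
t=13: arr=3 -> substrate=15 bound=3 product=9

Answer: 0 3 3 3 3 3 3 3 3 3 3 3 3 3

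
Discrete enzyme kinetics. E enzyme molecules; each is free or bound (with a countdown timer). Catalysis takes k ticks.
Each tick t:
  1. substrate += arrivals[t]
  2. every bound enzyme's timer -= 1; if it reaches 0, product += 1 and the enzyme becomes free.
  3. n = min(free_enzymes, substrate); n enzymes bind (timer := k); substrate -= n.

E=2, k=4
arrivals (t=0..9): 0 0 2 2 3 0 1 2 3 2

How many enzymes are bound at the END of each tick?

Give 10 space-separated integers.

Answer: 0 0 2 2 2 2 2 2 2 2

Derivation:
t=0: arr=0 -> substrate=0 bound=0 product=0
t=1: arr=0 -> substrate=0 bound=0 product=0
t=2: arr=2 -> substrate=0 bound=2 product=0
t=3: arr=2 -> substrate=2 bound=2 product=0
t=4: arr=3 -> substrate=5 bound=2 product=0
t=5: arr=0 -> substrate=5 bound=2 product=0
t=6: arr=1 -> substrate=4 bound=2 product=2
t=7: arr=2 -> substrate=6 bound=2 product=2
t=8: arr=3 -> substrate=9 bound=2 product=2
t=9: arr=2 -> substrate=11 bound=2 product=2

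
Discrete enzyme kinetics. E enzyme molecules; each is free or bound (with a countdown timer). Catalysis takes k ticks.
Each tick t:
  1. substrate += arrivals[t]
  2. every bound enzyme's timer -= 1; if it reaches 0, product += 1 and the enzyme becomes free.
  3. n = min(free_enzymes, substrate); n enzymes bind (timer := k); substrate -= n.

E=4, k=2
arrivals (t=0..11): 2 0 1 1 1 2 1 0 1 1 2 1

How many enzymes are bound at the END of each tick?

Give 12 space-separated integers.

Answer: 2 2 1 2 2 3 3 1 1 2 3 3

Derivation:
t=0: arr=2 -> substrate=0 bound=2 product=0
t=1: arr=0 -> substrate=0 bound=2 product=0
t=2: arr=1 -> substrate=0 bound=1 product=2
t=3: arr=1 -> substrate=0 bound=2 product=2
t=4: arr=1 -> substrate=0 bound=2 product=3
t=5: arr=2 -> substrate=0 bound=3 product=4
t=6: arr=1 -> substrate=0 bound=3 product=5
t=7: arr=0 -> substrate=0 bound=1 product=7
t=8: arr=1 -> substrate=0 bound=1 product=8
t=9: arr=1 -> substrate=0 bound=2 product=8
t=10: arr=2 -> substrate=0 bound=3 product=9
t=11: arr=1 -> substrate=0 bound=3 product=10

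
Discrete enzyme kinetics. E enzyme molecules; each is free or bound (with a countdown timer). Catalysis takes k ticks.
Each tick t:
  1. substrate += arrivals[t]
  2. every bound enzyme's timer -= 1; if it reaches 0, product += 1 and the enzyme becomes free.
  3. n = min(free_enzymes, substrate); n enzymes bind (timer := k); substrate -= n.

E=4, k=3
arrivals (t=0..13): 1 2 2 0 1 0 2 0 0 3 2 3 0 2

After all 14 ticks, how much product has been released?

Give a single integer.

t=0: arr=1 -> substrate=0 bound=1 product=0
t=1: arr=2 -> substrate=0 bound=3 product=0
t=2: arr=2 -> substrate=1 bound=4 product=0
t=3: arr=0 -> substrate=0 bound=4 product=1
t=4: arr=1 -> substrate=0 bound=3 product=3
t=5: arr=0 -> substrate=0 bound=2 product=4
t=6: arr=2 -> substrate=0 bound=3 product=5
t=7: arr=0 -> substrate=0 bound=2 product=6
t=8: arr=0 -> substrate=0 bound=2 product=6
t=9: arr=3 -> substrate=0 bound=3 product=8
t=10: arr=2 -> substrate=1 bound=4 product=8
t=11: arr=3 -> substrate=4 bound=4 product=8
t=12: arr=0 -> substrate=1 bound=4 product=11
t=13: arr=2 -> substrate=2 bound=4 product=12

Answer: 12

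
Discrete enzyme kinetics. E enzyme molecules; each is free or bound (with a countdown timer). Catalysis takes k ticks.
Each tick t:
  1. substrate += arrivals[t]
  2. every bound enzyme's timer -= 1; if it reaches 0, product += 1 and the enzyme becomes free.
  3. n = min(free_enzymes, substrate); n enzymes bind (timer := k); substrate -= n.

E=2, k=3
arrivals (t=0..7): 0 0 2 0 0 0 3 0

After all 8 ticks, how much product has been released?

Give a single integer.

Answer: 2

Derivation:
t=0: arr=0 -> substrate=0 bound=0 product=0
t=1: arr=0 -> substrate=0 bound=0 product=0
t=2: arr=2 -> substrate=0 bound=2 product=0
t=3: arr=0 -> substrate=0 bound=2 product=0
t=4: arr=0 -> substrate=0 bound=2 product=0
t=5: arr=0 -> substrate=0 bound=0 product=2
t=6: arr=3 -> substrate=1 bound=2 product=2
t=7: arr=0 -> substrate=1 bound=2 product=2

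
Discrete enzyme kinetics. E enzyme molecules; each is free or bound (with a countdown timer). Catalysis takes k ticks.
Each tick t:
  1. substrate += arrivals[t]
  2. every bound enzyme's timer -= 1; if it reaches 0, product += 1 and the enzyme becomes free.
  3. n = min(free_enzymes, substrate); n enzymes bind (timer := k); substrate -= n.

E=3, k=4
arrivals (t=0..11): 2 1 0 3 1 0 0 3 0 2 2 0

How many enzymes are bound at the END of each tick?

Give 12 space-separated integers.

Answer: 2 3 3 3 3 3 3 3 3 3 3 3

Derivation:
t=0: arr=2 -> substrate=0 bound=2 product=0
t=1: arr=1 -> substrate=0 bound=3 product=0
t=2: arr=0 -> substrate=0 bound=3 product=0
t=3: arr=3 -> substrate=3 bound=3 product=0
t=4: arr=1 -> substrate=2 bound=3 product=2
t=5: arr=0 -> substrate=1 bound=3 product=3
t=6: arr=0 -> substrate=1 bound=3 product=3
t=7: arr=3 -> substrate=4 bound=3 product=3
t=8: arr=0 -> substrate=2 bound=3 product=5
t=9: arr=2 -> substrate=3 bound=3 product=6
t=10: arr=2 -> substrate=5 bound=3 product=6
t=11: arr=0 -> substrate=5 bound=3 product=6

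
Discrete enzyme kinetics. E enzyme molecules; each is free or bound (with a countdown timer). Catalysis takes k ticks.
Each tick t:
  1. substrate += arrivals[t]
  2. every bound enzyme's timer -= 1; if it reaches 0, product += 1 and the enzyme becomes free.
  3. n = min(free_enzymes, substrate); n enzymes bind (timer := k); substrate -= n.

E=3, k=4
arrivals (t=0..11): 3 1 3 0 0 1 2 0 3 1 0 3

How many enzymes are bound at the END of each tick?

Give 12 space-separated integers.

t=0: arr=3 -> substrate=0 bound=3 product=0
t=1: arr=1 -> substrate=1 bound=3 product=0
t=2: arr=3 -> substrate=4 bound=3 product=0
t=3: arr=0 -> substrate=4 bound=3 product=0
t=4: arr=0 -> substrate=1 bound=3 product=3
t=5: arr=1 -> substrate=2 bound=3 product=3
t=6: arr=2 -> substrate=4 bound=3 product=3
t=7: arr=0 -> substrate=4 bound=3 product=3
t=8: arr=3 -> substrate=4 bound=3 product=6
t=9: arr=1 -> substrate=5 bound=3 product=6
t=10: arr=0 -> substrate=5 bound=3 product=6
t=11: arr=3 -> substrate=8 bound=3 product=6

Answer: 3 3 3 3 3 3 3 3 3 3 3 3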